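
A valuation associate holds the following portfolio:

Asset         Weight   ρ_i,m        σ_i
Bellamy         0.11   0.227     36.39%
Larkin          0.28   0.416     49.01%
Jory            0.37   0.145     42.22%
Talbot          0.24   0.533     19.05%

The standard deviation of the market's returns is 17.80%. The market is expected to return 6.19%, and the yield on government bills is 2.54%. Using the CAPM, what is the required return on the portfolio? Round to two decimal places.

4.86%

β_Bellamy = 0.227 × 36.39% / 17.80% = 0.4641
β_Larkin = 0.416 × 49.01% / 17.80% = 1.1454
β_Jory = 0.145 × 42.22% / 17.80% = 0.3439
β_Talbot = 0.533 × 19.05% / 17.80% = 0.5704
β_P = Σ w_i β_i = 0.11×0.4641 + 0.28×1.1454 + 0.37×0.3439 + 0.24×0.5704 = 0.6359
MRP = 6.19% − 2.54% = 3.65%
E(R_P) = R_f + β_P × MRP = 2.54% + 0.6359 × 3.65% = 4.86%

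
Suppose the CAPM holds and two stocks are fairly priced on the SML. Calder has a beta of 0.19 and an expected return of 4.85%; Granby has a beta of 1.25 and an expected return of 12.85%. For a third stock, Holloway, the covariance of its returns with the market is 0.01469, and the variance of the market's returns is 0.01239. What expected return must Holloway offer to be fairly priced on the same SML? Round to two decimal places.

MRP = (12.85% − 4.85%) / (1.25 − 0.19) = 7.5472%
R_f = 4.85% − 0.19 × 7.5472% = 3.4160%
β_Holloway = Cov / Var(R_m) = 0.01469 / 0.01239 = 1.1856
E(R_Holloway) = R_f + β × MRP = 3.4160% + 1.1856 × 7.5472% = 12.36%

12.36%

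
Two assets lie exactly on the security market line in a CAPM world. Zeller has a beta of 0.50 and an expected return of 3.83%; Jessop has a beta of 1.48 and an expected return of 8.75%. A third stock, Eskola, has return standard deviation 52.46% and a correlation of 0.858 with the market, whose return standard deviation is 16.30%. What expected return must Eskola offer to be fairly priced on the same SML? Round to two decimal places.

MRP = (8.75% − 3.83%) / (1.48 − 0.50) = 5.0204%
R_f = 3.83% − 0.50 × 5.0204% = 1.3198%
β_Eskola = ρ·σ_i/σ_m = 0.858 × 52.46 / 16.30 = 2.7614
E(R_Eskola) = R_f + β × MRP = 1.3198% + 2.7614 × 5.0204% = 15.18%

15.18%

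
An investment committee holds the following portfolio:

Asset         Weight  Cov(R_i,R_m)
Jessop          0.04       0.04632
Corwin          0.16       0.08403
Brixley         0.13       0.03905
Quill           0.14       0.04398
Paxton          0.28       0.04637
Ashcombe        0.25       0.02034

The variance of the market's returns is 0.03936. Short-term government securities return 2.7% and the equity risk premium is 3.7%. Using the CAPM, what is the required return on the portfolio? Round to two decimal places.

β_Jessop = 0.04632 / 0.03936 = 1.1768
β_Corwin = 0.08403 / 0.03936 = 2.1349
β_Brixley = 0.03905 / 0.03936 = 0.9921
β_Quill = 0.04398 / 0.03936 = 1.1174
β_Paxton = 0.04637 / 0.03936 = 1.1781
β_Ashcombe = 0.02034 / 0.03936 = 0.5168
β_P = Σ w_i β_i = 0.04×1.1768 + 0.16×2.1349 + 0.13×0.9921 + 0.14×1.1174 + 0.28×1.1781 + 0.25×0.5168 = 1.1331
E(R_P) = R_f + β_P × MRP = 2.7% + 1.1331 × 3.7% = 6.89%

6.89%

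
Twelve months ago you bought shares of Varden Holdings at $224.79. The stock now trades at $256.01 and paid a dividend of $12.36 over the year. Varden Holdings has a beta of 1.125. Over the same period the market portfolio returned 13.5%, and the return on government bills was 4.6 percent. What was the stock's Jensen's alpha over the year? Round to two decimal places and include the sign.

Realised HPR = (P1 + D1 − P0) / P0 = (256.01 + 12.36 − 224.79) / 224.79 = 43.58 / 224.79 = 19.3870%
MRP = 13.5% − 4.6% = 8.90%
CAPM required = R_f + β·MRP = 4.6% + 1.125 × 8.9% = 14.6125%
α = realised − required = 19.3870% − 14.6125% = +4.77%

+4.77%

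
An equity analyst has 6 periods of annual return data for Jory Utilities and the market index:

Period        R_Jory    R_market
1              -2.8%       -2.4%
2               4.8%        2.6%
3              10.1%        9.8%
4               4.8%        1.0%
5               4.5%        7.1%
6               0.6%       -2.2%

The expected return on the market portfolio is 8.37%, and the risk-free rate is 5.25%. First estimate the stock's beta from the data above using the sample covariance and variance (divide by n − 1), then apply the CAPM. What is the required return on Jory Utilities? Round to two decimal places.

7.67%

Mean R_i = (-2.8 + 4.8 + 10.1 + 4.8 + 4.5 + 0.6) / 6 = 3.6667%
Mean R_m = (-2.4 + 2.6 + 9.8 + 1.0 + 7.1 − 2.2) / 6 = 2.6500%
Σ(R_i − R̄_i)(R_m − R̄_m) = 95.3100  ⇒  Cov = 95.3100 / 5 = 19.0620
Σ(R_m − R̄_m)² = 122.6750  ⇒  Var(R_m) = 122.6750 / 5 = 24.5350
β = Cov / Var(R_m) = 19.0620 / 24.5350 = 0.7769
MRP = 8.37% − 5.25% = 3.12%
E(R) = R_f + β × MRP = 5.25% + 0.7769 × 3.12% = 7.67%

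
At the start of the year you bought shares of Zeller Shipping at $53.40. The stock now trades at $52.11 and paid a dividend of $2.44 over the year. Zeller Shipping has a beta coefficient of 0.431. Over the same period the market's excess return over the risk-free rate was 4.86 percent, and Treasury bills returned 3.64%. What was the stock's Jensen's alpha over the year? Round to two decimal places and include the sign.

Realised HPR = (P1 + D1 − P0) / P0 = (52.11 + 2.44 − 53.40) / 53.40 = 1.15 / 53.40 = 2.1536%
CAPM required = R_f + β·MRP = 3.64% + 0.431 × 4.86% = 5.73466%
α = realised − required = 2.1536% − 5.73466% = -3.58%

-3.58%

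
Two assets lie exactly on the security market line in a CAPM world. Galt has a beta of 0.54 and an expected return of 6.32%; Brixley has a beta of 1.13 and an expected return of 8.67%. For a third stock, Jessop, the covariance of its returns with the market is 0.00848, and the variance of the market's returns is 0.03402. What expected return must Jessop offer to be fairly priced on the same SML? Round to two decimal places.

MRP = (8.67% − 6.32%) / (1.13 − 0.54) = 3.9831%
R_f = 6.32% − 0.54 × 3.9831% = 4.1691%
β_Jessop = Cov / Var(R_m) = 0.00848 / 0.03402 = 0.2493
E(R_Jessop) = R_f + β × MRP = 4.1691% + 0.2493 × 3.9831% = 5.16%

5.16%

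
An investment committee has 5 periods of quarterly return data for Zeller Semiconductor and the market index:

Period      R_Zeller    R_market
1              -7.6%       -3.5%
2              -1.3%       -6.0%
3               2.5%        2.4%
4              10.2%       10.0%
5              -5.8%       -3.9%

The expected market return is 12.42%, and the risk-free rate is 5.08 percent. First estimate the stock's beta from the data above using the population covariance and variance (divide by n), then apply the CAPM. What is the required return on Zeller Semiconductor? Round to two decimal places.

Mean R_i = (-7.6 − 1.3 + 2.5 + 10.2 − 5.8) / 5 = -0.4000%
Mean R_m = (-3.5 − 6.0 + 2.4 + 10.0 − 3.9) / 5 = -0.2000%
Σ(R_i − R̄_i)(R_m − R̄_m) = 164.6200  ⇒  Cov = 164.6200 / 5 = 32.9240
Σ(R_m − R̄_m)² = 169.0200  ⇒  Var(R_m) = 169.0200 / 5 = 33.8040
β = Cov / Var(R_m) = 32.9240 / 33.8040 = 0.9740
MRP = 12.42% − 5.08% = 7.34%
E(R) = R_f + β × MRP = 5.08% + 0.9740 × 7.34% = 12.23%

12.23%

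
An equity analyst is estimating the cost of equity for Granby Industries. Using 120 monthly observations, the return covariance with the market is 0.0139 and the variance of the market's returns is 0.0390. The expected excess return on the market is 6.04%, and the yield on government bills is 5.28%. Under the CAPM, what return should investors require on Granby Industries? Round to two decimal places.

7.43%

β = Cov(R_i, R_m) / Var(R_m) = 0.0139 / 0.0390 = 0.3564
E(R) = R_f + β × MRP = 5.28% + 0.3564 × 6.04% = 7.43%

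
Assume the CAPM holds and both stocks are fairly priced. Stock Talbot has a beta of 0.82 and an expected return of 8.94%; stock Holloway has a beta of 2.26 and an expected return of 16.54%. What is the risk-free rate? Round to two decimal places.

4.61%

Both satisfy E(R) = R_f + β·MRP, so the slope of the SML is
MRP = (16.54% − 8.94%) / (2.26 − 0.82) = 7.60% / 1.44 = 5.2778%
R_f = E(R_Talbot) − β_Talbot·MRP = 8.94% − 0.82 × 5.2778% = 4.6122%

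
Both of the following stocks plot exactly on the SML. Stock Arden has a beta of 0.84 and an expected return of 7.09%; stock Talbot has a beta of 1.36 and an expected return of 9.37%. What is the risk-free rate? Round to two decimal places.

3.41%

Both satisfy E(R) = R_f + β·MRP, so the slope of the SML is
MRP = (9.37% − 7.09%) / (1.36 − 0.84) = 2.28% / 0.52 = 4.3846%
R_f = E(R_Arden) − β_Arden·MRP = 7.09% − 0.84 × 4.3846% = 3.4069%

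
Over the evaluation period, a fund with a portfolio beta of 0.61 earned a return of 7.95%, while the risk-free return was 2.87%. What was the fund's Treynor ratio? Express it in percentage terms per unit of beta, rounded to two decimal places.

Treynor = (R_P − R_f) / β_P = (7.95% − 2.87%) / 0.6100 = 5.08% / 0.6100 = 8.33%

8.33%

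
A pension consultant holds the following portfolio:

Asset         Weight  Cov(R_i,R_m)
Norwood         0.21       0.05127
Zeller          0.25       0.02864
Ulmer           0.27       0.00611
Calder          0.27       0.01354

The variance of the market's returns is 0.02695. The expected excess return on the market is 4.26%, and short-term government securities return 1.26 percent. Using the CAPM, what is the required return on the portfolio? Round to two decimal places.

β_Norwood = 0.05127 / 0.02695 = 1.9024
β_Zeller = 0.02864 / 0.02695 = 1.0627
β_Ulmer = 0.00611 / 0.02695 = 0.2267
β_Calder = 0.01354 / 0.02695 = 0.5024
β_P = Σ w_i β_i = 0.21×1.9024 + 0.25×1.0627 + 0.27×0.2267 + 0.27×0.5024 = 0.8620
E(R_P) = R_f + β_P × MRP = 1.26% + 0.8620 × 4.26% = 4.93%

4.93%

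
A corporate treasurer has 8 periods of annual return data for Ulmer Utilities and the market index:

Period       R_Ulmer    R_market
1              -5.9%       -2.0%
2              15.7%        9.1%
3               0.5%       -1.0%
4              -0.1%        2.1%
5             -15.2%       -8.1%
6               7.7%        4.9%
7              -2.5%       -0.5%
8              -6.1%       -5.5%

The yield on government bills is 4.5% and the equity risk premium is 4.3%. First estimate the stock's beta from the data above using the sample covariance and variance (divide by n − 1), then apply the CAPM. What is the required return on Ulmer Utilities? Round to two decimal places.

Mean R_i = (-5.9 + 15.7 + 0.5 − 0.1 − 15.2 + 7.7 − 2.5 − 6.1) / 8 = -0.7375%
Mean R_m = (-2.0 + 9.1 − 1.0 + 2.1 − 8.1 + 4.9 − 0.5 − 5.5) / 8 = -0.1250%
Σ(R_i − R̄_i)(R_m − R̄_m) = 348.8725  ⇒  Cov = 348.8725 / 7 = 49.8389
Σ(R_m − R̄_m)² = 212.2150  ⇒  Var(R_m) = 212.2150 / 7 = 30.3164
β = Cov / Var(R_m) = 49.8389 / 30.3164 = 1.6440
E(R) = R_f + β × MRP = 4.5% + 1.6440 × 4.3% = 11.57%

11.57%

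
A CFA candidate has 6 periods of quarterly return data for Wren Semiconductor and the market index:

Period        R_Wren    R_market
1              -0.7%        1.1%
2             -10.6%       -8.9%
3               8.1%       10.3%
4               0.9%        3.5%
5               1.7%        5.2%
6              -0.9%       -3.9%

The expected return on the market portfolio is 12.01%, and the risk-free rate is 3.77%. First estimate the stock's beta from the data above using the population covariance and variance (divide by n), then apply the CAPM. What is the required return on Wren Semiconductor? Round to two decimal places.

Mean R_i = (-0.7 − 10.6 + 8.1 + 0.9 + 1.7 − 0.9) / 6 = -0.2500%
Mean R_m = (1.1 − 8.9 + 10.3 + 3.5 + 5.2 − 3.9) / 6 = 1.2167%
Σ(R_i − R̄_i)(R_m − R̄_m) = 194.3250  ⇒  Cov = 194.3250 / 6 = 32.3875
Σ(R_m − R̄_m)² = 232.1283  ⇒  Var(R_m) = 232.1283 / 6 = 38.6881
β = Cov / Var(R_m) = 32.3875 / 38.6881 = 0.8371
MRP = 12.01% − 3.77% = 8.24%
E(R) = R_f + β × MRP = 3.77% + 0.8371 × 8.24% = 10.67%

10.67%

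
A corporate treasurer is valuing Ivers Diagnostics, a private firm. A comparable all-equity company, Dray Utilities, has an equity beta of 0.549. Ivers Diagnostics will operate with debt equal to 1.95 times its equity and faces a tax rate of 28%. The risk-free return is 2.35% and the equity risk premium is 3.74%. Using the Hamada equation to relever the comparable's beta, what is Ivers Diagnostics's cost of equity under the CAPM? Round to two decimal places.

7.29%

β_L = β_U × [1 + (1 − t)(D/E)] = 0.549 × [1 + (1 − 0.28) × 1.95]
    = 0.549 × [1 + 0.72 × 1.95] = 0.549 × 2.4040 = 1.3198
E(R) = R_f + β_L × MRP = 2.35% + 1.3198 × 3.74% = 7.29%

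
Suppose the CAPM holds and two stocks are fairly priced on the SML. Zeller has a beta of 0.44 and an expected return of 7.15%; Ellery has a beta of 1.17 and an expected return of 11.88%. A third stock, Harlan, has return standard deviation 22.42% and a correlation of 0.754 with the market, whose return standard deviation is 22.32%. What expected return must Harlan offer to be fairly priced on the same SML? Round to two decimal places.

MRP = (11.88% − 7.15%) / (1.17 − 0.44) = 6.4795%
R_f = 7.15% − 0.44 × 6.4795% = 4.2990%
β_Harlan = ρ·σ_i/σ_m = 0.754 × 22.42 / 22.32 = 0.7574
E(R_Harlan) = R_f + β × MRP = 4.2990% + 0.7574 × 6.4795% = 9.21%

9.21%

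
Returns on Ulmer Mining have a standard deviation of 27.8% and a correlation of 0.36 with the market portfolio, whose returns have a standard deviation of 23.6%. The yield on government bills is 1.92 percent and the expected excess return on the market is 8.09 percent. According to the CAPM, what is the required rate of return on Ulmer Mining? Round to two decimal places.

β = ρ × σ_i / σ_m = 0.36 × 27.8% / 23.6% = 0.4241
E(R) = 1.92% + 0.4241 × 8.09% = 5.35%

5.35%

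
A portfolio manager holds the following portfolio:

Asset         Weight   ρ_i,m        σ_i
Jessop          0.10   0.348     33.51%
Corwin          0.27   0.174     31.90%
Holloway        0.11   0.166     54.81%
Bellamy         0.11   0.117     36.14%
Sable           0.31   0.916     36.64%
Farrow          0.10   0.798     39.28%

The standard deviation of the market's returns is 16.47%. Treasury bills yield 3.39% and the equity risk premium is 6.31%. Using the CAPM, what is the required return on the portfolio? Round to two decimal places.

β_Jessop = 0.348 × 33.51% / 16.47% = 0.7080
β_Corwin = 0.174 × 31.90% / 16.47% = 0.3370
β_Holloway = 0.166 × 54.81% / 16.47% = 0.5524
β_Bellamy = 0.117 × 36.14% / 16.47% = 0.2567
β_Sable = 0.916 × 36.64% / 16.47% = 2.0378
β_Farrow = 0.798 × 39.28% / 16.47% = 1.9032
β_P = Σ w_i β_i = 0.10×0.7080 + 0.27×0.3370 + 0.11×0.5524 + 0.11×0.2567 + 0.31×2.0378 + 0.10×1.9032 = 1.0728
E(R_P) = R_f + β_P × MRP = 3.39% + 1.0728 × 6.31% = 10.16%

10.16%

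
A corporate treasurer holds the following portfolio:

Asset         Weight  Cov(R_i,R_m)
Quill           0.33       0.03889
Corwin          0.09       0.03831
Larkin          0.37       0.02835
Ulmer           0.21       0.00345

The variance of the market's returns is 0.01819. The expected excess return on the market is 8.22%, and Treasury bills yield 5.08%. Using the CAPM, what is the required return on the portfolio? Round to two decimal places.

β_Quill = 0.03889 / 0.01819 = 2.1380
β_Corwin = 0.03831 / 0.01819 = 2.1061
β_Larkin = 0.02835 / 0.01819 = 1.5585
β_Ulmer = 0.00345 / 0.01819 = 0.1897
β_P = Σ w_i β_i = 0.33×2.1380 + 0.09×2.1061 + 0.37×1.5585 + 0.21×0.1897 = 1.5116
E(R_P) = R_f + β_P × MRP = 5.08% + 1.5116 × 8.22% = 17.51%

17.51%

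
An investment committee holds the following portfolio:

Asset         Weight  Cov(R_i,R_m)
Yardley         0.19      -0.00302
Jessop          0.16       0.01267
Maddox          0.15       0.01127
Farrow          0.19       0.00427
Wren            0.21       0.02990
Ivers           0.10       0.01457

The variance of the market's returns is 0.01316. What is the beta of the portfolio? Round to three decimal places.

β_Yardley = -0.00302 / 0.01316 = -0.2295
β_Jessop = 0.01267 / 0.01316 = 0.9628
β_Maddox = 0.01127 / 0.01316 = 0.8564
β_Farrow = 0.00427 / 0.01316 = 0.3245
β_Wren = 0.02990 / 0.01316 = 2.2720
β_Ivers = 0.01457 / 0.01316 = 1.1071
β_P = Σ w_i β_i = 0.19×-0.2295 + 0.16×0.9628 + 0.15×0.8564 + 0.19×0.3245 + 0.21×2.2720 + 0.10×1.1071 = 0.8884

0.888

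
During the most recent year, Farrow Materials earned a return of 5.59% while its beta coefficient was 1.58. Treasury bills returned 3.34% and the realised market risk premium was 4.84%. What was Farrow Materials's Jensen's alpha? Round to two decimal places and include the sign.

-5.40%

CAPM benchmark = R_f + β(R_m − R_f) = 3.34% + 1.58 × 4.84% = 10.9872%
α = actual − benchmark = 5.59% − 10.9872% = -5.40%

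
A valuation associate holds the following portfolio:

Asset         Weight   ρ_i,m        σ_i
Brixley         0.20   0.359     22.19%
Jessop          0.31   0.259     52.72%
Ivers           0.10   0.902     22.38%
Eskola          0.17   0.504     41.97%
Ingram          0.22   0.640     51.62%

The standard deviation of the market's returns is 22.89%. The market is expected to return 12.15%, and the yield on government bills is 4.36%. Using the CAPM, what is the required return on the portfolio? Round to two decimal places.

β_Brixley = 0.359 × 22.19% / 22.89% = 0.3480
β_Jessop = 0.259 × 52.72% / 22.89% = 0.5965
β_Ivers = 0.902 × 22.38% / 22.89% = 0.8819
β_Eskola = 0.504 × 41.97% / 22.89% = 0.9241
β_Ingram = 0.640 × 51.62% / 22.89% = 1.4433
β_P = Σ w_i β_i = 0.20×0.3480 + 0.31×0.5965 + 0.10×0.8819 + 0.17×0.9241 + 0.22×1.4433 = 0.8173
MRP = 12.15% − 4.36% = 7.79%
E(R_P) = R_f + β_P × MRP = 4.36% + 0.8173 × 7.79% = 10.73%

10.73%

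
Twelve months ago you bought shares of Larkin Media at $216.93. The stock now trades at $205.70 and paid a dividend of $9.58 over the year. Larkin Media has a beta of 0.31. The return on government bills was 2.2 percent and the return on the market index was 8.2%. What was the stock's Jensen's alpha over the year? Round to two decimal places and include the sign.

-4.82%

Realised HPR = (P1 + D1 − P0) / P0 = (205.70 + 9.58 − 216.93) / 216.93 = -1.65 / 216.93 = -0.7606%
MRP = 8.2% − 2.2% = 6.00%
CAPM required = R_f + β·MRP = 2.2% + 0.31 × 6.0% = 4.0600%
α = realised − required = -0.7606% − 4.0600% = -4.82%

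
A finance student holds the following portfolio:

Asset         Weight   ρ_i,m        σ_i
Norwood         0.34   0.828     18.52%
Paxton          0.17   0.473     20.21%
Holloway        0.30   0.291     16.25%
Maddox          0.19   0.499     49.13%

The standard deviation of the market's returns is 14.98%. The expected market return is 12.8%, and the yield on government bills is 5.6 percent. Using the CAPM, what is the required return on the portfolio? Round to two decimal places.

11.81%

β_Norwood = 0.828 × 18.52% / 14.98% = 1.0237
β_Paxton = 0.473 × 20.21% / 14.98% = 0.6381
β_Holloway = 0.291 × 16.25% / 14.98% = 0.3157
β_Maddox = 0.499 × 49.13% / 14.98% = 1.6366
β_P = Σ w_i β_i = 0.34×1.0237 + 0.17×0.6381 + 0.30×0.3157 + 0.19×1.6366 = 0.8622
MRP = 12.8% − 5.6% = 7.20%
E(R_P) = R_f + β_P × MRP = 5.6% + 0.8622 × 7.2% = 11.81%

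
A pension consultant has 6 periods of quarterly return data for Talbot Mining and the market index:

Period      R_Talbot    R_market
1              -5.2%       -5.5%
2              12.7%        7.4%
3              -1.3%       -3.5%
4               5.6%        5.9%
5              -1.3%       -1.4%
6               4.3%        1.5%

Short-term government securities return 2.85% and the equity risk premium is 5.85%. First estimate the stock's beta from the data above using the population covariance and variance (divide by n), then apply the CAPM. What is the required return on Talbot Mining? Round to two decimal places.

9.78%

Mean R_i = (-5.2 + 12.7 − 1.3 + 5.6 − 1.3 + 4.3) / 6 = 2.4667%
Mean R_m = (-5.5 + 7.4 − 3.5 + 5.9 − 1.4 + 1.5) / 6 = 0.7333%
Σ(R_i − R̄_i)(R_m − R̄_m) = 157.5867  ⇒  Cov = 157.5867 / 6 = 26.2645
Σ(R_m − R̄_m)² = 133.0533  ⇒  Var(R_m) = 133.0533 / 6 = 22.1756
β = Cov / Var(R_m) = 26.2645 / 22.1756 = 1.1844
E(R) = R_f + β × MRP = 2.85% + 1.1844 × 5.85% = 9.78%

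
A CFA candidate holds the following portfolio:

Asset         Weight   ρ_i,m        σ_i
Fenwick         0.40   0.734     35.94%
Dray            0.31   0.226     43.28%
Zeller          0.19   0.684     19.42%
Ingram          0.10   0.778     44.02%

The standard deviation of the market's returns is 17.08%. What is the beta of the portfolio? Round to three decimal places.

1.144

β_Fenwick = 0.734 × 35.94% / 17.08% = 1.5445
β_Dray = 0.226 × 43.28% / 17.08% = 0.5727
β_Zeller = 0.684 × 19.42% / 17.08% = 0.7777
β_Ingram = 0.778 × 44.02% / 17.08% = 2.0051
β_P = Σ w_i β_i = 0.40×1.5445 + 0.31×0.5727 + 0.19×0.7777 + 0.10×2.0051 = 1.1436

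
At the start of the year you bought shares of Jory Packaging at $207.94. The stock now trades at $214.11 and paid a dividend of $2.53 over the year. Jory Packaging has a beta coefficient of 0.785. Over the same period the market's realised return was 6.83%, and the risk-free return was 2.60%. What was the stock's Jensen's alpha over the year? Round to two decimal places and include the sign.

Realised HPR = (P1 + D1 − P0) / P0 = (214.11 + 2.53 − 207.94) / 207.94 = 8.70 / 207.94 = 4.1839%
MRP = 6.83% − 2.60% = 4.23%
CAPM required = R_f + β·MRP = 2.60% + 0.785 × 4.23% = 5.92055%
α = realised − required = 4.1839% − 5.92055% = -1.74%

-1.74%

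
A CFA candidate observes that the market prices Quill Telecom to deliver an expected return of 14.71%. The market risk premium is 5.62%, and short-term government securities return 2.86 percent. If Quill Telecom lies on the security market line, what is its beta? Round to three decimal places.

2.109

β = (E(R) − R_f) / MRP = (14.71% − 2.86%) / 5.62% = 11.85% / 5.62% = 2.109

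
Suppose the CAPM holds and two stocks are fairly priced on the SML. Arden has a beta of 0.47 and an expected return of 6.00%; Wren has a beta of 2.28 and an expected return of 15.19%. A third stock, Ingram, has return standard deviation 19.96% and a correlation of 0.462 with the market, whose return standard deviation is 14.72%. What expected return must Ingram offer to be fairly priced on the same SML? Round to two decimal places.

MRP = (15.19% − 6.00%) / (2.28 − 0.47) = 5.0773%
R_f = 6.00% − 0.47 × 5.0773% = 3.6137%
β_Ingram = ρ·σ_i/σ_m = 0.462 × 19.96 / 14.72 = 0.6265
E(R_Ingram) = R_f + β × MRP = 3.6137% + 0.6265 × 5.0773% = 6.79%

6.79%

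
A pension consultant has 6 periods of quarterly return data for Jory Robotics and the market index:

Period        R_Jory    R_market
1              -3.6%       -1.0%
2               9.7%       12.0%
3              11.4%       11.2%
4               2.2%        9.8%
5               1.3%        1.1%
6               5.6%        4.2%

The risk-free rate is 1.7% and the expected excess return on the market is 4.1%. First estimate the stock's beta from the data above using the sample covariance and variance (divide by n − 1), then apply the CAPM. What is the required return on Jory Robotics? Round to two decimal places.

Mean R_i = (-3.6 + 9.7 + 11.4 + 2.2 + 1.3 + 5.6) / 6 = 4.4333%
Mean R_m = (-1.0 + 12.0 + 11.2 + 9.8 + 1.1 + 4.2) / 6 = 6.2167%
Σ(R_i − R̄_i)(R_m − R̄_m) = 128.8267  ⇒  Cov = 128.8267 / 5 = 25.7653
Σ(R_m − R̄_m)² = 153.4483  ⇒  Var(R_m) = 153.4483 / 5 = 30.6897
β = Cov / Var(R_m) = 25.7653 / 30.6897 = 0.8395
E(R) = R_f + β × MRP = 1.7% + 0.8395 × 4.1% = 5.14%

5.14%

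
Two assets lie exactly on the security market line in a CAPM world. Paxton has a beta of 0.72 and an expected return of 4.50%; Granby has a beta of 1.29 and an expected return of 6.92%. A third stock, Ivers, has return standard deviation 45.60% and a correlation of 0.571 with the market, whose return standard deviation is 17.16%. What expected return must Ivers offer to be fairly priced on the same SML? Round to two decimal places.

7.89%

MRP = (6.92% − 4.50%) / (1.29 − 0.72) = 4.2456%
R_f = 4.50% − 0.72 × 4.2456% = 1.4432%
β_Ivers = ρ·σ_i/σ_m = 0.571 × 45.60 / 17.16 = 1.5173
E(R_Ivers) = R_f + β × MRP = 1.4432% + 1.5173 × 4.2456% = 7.89%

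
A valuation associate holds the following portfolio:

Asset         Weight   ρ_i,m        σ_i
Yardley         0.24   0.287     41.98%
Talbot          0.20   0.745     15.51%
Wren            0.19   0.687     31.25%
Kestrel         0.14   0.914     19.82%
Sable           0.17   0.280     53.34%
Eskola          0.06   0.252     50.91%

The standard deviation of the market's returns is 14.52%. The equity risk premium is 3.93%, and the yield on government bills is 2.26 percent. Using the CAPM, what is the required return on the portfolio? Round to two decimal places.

6.35%

β_Yardley = 0.287 × 41.98% / 14.52% = 0.8298
β_Talbot = 0.745 × 15.51% / 14.52% = 0.7958
β_Wren = 0.687 × 31.25% / 14.52% = 1.4786
β_Kestrel = 0.914 × 19.82% / 14.52% = 1.2476
β_Sable = 0.280 × 53.34% / 14.52% = 1.0286
β_Eskola = 0.252 × 50.91% / 14.52% = 0.8836
β_P = Σ w_i β_i = 0.24×0.8298 + 0.20×0.7958 + 0.19×1.4786 + 0.14×1.2476 + 0.17×1.0286 + 0.06×0.8836 = 1.0418
E(R_P) = R_f + β_P × MRP = 2.26% + 1.0418 × 3.93% = 6.35%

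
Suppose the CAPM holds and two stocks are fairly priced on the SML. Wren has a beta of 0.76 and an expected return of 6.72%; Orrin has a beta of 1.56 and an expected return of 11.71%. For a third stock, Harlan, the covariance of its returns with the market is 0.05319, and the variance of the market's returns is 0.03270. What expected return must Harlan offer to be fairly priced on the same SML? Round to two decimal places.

MRP = (11.71% − 6.72%) / (1.56 − 0.76) = 6.2375%
R_f = 6.72% − 0.76 × 6.2375% = 1.9795%
β_Harlan = Cov / Var(R_m) = 0.05319 / 0.03270 = 1.6266
E(R_Harlan) = R_f + β × MRP = 1.9795% + 1.6266 × 6.2375% = 12.13%

12.13%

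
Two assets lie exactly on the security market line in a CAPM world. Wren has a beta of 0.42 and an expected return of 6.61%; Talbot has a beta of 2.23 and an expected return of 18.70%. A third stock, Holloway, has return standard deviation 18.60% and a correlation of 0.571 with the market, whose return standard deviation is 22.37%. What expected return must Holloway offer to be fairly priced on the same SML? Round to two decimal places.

6.98%

MRP = (18.70% − 6.61%) / (2.23 − 0.42) = 6.6796%
R_f = 6.61% − 0.42 × 6.6796% = 3.8046%
β_Holloway = ρ·σ_i/σ_m = 0.571 × 18.60 / 22.37 = 0.4748
E(R_Holloway) = R_f + β × MRP = 3.8046% + 0.4748 × 6.6796% = 6.98%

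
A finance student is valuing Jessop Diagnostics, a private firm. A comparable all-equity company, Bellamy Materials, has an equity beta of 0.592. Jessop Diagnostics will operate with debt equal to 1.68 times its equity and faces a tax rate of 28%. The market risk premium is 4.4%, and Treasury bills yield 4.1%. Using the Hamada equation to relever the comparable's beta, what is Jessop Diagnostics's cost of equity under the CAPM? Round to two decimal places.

9.86%

β_L = β_U × [1 + (1 − t)(D/E)] = 0.592 × [1 + (1 − 0.28) × 1.68]
    = 0.592 × [1 + 0.72 × 1.68] = 0.592 × 2.2096 = 1.3081
E(R) = R_f + β_L × MRP = 4.1% + 1.3081 × 4.4% = 9.86%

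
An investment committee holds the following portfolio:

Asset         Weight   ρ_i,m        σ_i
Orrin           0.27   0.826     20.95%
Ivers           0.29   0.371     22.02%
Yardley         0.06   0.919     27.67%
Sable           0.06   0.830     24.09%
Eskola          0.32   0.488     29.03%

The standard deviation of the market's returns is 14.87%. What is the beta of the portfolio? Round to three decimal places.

0.962

β_Orrin = 0.826 × 20.95% / 14.87% = 1.1637
β_Ivers = 0.371 × 22.02% / 14.87% = 0.5494
β_Yardley = 0.919 × 27.67% / 14.87% = 1.7101
β_Sable = 0.830 × 24.09% / 14.87% = 1.3446
β_Eskola = 0.488 × 29.03% / 14.87% = 0.9527
β_P = Σ w_i β_i = 0.27×1.1637 + 0.29×0.5494 + 0.06×1.7101 + 0.06×1.3446 + 0.32×0.9527 = 0.9617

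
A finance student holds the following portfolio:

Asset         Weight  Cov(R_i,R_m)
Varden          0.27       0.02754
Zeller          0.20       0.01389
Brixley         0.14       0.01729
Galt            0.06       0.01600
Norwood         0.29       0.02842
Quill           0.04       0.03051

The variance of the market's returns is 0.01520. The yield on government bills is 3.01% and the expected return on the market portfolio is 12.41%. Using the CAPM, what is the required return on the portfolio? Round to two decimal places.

β_Varden = 0.02754 / 0.01520 = 1.8118
β_Zeller = 0.01389 / 0.01520 = 0.9138
β_Brixley = 0.01729 / 0.01520 = 1.1375
β_Galt = 0.01600 / 0.01520 = 1.0526
β_Norwood = 0.02842 / 0.01520 = 1.8697
β_Quill = 0.03051 / 0.01520 = 2.0072
β_P = Σ w_i β_i = 0.27×1.8118 + 0.20×0.9138 + 0.14×1.1375 + 0.06×1.0526 + 0.29×1.8697 + 0.04×2.0072 = 1.5169
MRP = 12.41% − 3.01% = 9.40%
E(R_P) = R_f + β_P × MRP = 3.01% + 1.5169 × 9.40% = 17.27%

17.27%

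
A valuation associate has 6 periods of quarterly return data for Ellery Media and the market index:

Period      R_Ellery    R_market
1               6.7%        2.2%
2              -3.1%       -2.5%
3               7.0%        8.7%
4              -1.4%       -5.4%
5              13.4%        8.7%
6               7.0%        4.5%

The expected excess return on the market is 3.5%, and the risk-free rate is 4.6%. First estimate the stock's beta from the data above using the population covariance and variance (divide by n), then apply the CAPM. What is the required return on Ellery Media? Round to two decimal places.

Mean R_i = (6.7 − 3.1 + 7.0 − 1.4 + 13.4 + 7.0) / 6 = 4.9333%
Mean R_m = (2.2 − 2.5 + 8.7 − 5.4 + 8.7 + 4.5) / 6 = 2.7000%
Σ(R_i − R̄_i)(R_m − R̄_m) = 159.1100  ⇒  Cov = 159.1100 / 6 = 26.5183
Σ(R_m − R̄_m)² = 168.1400  ⇒  Var(R_m) = 168.1400 / 6 = 28.0233
β = Cov / Var(R_m) = 26.5183 / 28.0233 = 0.9463
E(R) = R_f + β × MRP = 4.6% + 0.9463 × 3.5% = 7.91%

7.91%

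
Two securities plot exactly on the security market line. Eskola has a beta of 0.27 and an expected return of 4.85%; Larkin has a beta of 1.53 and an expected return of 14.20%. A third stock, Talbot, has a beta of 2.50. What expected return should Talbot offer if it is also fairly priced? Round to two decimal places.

21.40%

MRP (SML slope) = (14.20% − 4.85%) / (1.53 − 0.27) = 9.35% / 1.26 = 7.4206%
R_f (intercept) = 4.85% − 0.27 × 7.4206% = 2.8464%
E(R_Talbot) = R_f + β × MRP = 2.8464% + 2.50 × 7.4206% = 21.40%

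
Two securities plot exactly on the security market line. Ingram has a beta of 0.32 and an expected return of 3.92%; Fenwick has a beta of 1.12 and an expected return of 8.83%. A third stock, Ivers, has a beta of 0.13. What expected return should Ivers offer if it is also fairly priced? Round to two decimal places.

MRP (SML slope) = (8.83% − 3.92%) / (1.12 − 0.32) = 4.91% / 0.80 = 6.1375%
R_f (intercept) = 3.92% − 0.32 × 6.1375% = 1.9560%
E(R_Ivers) = R_f + β × MRP = 1.9560% + 0.13 × 6.1375% = 2.75%

2.75%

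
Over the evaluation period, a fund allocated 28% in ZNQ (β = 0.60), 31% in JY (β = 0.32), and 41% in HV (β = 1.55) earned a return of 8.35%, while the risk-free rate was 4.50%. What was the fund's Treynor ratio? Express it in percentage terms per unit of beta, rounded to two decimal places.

β_P = 0.28×0.60 + 0.31×0.32 + 0.41×1.55 = 0.9027
Treynor = (R_P − R_f) / β_P = (8.35% − 4.50%) / 0.9027 = 3.85% / 0.9027 = 4.26%

4.26%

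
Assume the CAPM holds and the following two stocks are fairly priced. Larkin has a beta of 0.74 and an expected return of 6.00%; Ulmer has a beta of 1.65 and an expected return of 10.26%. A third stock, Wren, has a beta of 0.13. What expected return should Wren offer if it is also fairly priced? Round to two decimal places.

3.14%

MRP (SML slope) = (10.26% − 6.00%) / (1.65 − 0.74) = 4.26% / 0.91 = 4.6813%
R_f (intercept) = 6.00% − 0.74 × 4.6813% = 2.5358%
E(R_Wren) = R_f + β × MRP = 2.5358% + 0.13 × 4.6813% = 3.14%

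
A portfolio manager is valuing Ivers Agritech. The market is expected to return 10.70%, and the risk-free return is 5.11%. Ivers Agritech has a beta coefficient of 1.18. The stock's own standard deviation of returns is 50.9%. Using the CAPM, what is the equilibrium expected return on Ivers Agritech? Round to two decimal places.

Market risk premium = E(R_m) − R_f = 10.70% − 5.11% = 5.59%
E(R) = R_f + β × MRP = 5.11% + 1.18 × 5.59% = 11.71%

11.71%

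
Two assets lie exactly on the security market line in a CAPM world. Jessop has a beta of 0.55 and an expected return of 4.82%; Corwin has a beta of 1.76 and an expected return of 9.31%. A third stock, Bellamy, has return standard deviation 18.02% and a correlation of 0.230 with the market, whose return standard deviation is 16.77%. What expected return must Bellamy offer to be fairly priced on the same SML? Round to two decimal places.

MRP = (9.31% − 4.82%) / (1.76 − 0.55) = 3.7107%
R_f = 4.82% − 0.55 × 3.7107% = 2.7791%
β_Bellamy = ρ·σ_i/σ_m = 0.230 × 18.02 / 16.77 = 0.2471
E(R_Bellamy) = R_f + β × MRP = 2.7791% + 0.2471 × 3.7107% = 3.70%

3.70%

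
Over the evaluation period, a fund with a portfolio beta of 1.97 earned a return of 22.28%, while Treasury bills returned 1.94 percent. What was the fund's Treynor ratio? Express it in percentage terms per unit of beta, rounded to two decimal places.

Treynor = (R_P − R_f) / β_P = (22.28% − 1.94%) / 1.9700 = 20.34% / 1.9700 = 10.32%

10.32%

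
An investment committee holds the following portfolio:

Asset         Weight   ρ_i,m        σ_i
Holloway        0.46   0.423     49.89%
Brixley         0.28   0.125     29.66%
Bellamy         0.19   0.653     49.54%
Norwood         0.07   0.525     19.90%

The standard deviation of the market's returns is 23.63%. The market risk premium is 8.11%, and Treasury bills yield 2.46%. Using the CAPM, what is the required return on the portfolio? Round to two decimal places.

β_Holloway = 0.423 × 49.89% / 23.63% = 0.8931
β_Brixley = 0.125 × 29.66% / 23.63% = 0.1569
β_Bellamy = 0.653 × 49.54% / 23.63% = 1.3690
β_Norwood = 0.525 × 19.90% / 23.63% = 0.4421
β_P = Σ w_i β_i = 0.46×0.8931 + 0.28×0.1569 + 0.19×1.3690 + 0.07×0.4421 = 0.7458
E(R_P) = R_f + β_P × MRP = 2.46% + 0.7458 × 8.11% = 8.51%

8.51%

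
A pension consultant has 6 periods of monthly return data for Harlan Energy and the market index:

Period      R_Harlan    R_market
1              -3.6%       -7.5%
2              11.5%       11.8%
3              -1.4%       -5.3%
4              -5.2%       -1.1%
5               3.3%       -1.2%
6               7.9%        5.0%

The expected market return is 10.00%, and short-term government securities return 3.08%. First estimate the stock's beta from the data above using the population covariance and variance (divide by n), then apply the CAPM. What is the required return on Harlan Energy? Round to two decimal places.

Mean R_i = (-3.6 + 11.5 − 1.4 − 5.2 + 3.3 + 7.9) / 6 = 2.0833%
Mean R_m = (-7.5 + 11.8 − 5.3 − 1.1 − 1.2 + 5.0) / 6 = 0.2833%
Σ(R_i − R̄_i)(R_m − R̄_m) = 207.8383  ⇒  Cov = 207.8383 / 6 = 34.6397
Σ(R_m − R̄_m)² = 250.7483  ⇒  Var(R_m) = 250.7483 / 6 = 41.7914
β = Cov / Var(R_m) = 34.6397 / 41.7914 = 0.8289
MRP = 10.00% − 3.08% = 6.92%
E(R) = R_f + β × MRP = 3.08% + 0.8289 × 6.92% = 8.82%

8.82%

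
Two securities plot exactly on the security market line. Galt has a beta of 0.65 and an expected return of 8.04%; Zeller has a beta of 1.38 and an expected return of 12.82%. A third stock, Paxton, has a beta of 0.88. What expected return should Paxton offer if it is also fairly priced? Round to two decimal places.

MRP (SML slope) = (12.82% − 8.04%) / (1.38 − 0.65) = 4.78% / 0.73 = 6.5479%
R_f (intercept) = 8.04% − 0.65 × 6.5479% = 3.7839%
E(R_Paxton) = R_f + β × MRP = 3.7839% + 0.88 × 6.5479% = 9.55%

9.55%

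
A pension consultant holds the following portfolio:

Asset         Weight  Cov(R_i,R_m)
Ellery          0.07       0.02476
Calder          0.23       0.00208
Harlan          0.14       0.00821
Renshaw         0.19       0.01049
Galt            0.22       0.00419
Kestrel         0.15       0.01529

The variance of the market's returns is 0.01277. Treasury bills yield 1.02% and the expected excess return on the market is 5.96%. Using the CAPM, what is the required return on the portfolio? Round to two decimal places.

5.02%

β_Ellery = 0.02476 / 0.01277 = 1.9389
β_Calder = 0.00208 / 0.01277 = 0.1629
β_Harlan = 0.00821 / 0.01277 = 0.6429
β_Renshaw = 0.01049 / 0.01277 = 0.8215
β_Galt = 0.00419 / 0.01277 = 0.3281
β_Kestrel = 0.01529 / 0.01277 = 1.1973
β_P = Σ w_i β_i = 0.07×1.9389 + 0.23×0.1629 + 0.14×0.6429 + 0.19×0.8215 + 0.22×0.3281 + 0.15×1.1973 = 0.6711
E(R_P) = R_f + β_P × MRP = 1.02% + 0.6711 × 5.96% = 5.02%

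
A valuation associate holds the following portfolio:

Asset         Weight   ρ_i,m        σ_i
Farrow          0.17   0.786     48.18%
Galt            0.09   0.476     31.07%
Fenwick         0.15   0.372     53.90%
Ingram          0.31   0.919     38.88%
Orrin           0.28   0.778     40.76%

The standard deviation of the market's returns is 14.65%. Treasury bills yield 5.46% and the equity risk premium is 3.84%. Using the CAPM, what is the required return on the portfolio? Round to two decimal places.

β_Farrow = 0.786 × 48.18% / 14.65% = 2.5849
β_Galt = 0.476 × 31.07% / 14.65% = 1.0095
β_Fenwick = 0.372 × 53.90% / 14.65% = 1.3687
β_Ingram = 0.919 × 38.88% / 14.65% = 2.4390
β_Orrin = 0.778 × 40.76% / 14.65% = 2.1646
β_P = Σ w_i β_i = 0.17×2.5849 + 0.09×1.0095 + 0.15×1.3687 + 0.31×2.4390 + 0.28×2.1646 = 2.0978
E(R_P) = R_f + β_P × MRP = 5.46% + 2.0978 × 3.84% = 13.52%

13.52%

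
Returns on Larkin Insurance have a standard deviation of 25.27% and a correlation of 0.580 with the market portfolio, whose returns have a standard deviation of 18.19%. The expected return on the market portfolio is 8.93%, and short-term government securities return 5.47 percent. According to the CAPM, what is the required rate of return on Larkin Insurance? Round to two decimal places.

8.26%

β = ρ × σ_i / σ_m = 0.580 × 25.27% / 18.19% = 0.8058
MRP = 8.93% − 5.47% = 3.46%
E(R) = 5.47% + 0.8058 × 3.46% = 8.26%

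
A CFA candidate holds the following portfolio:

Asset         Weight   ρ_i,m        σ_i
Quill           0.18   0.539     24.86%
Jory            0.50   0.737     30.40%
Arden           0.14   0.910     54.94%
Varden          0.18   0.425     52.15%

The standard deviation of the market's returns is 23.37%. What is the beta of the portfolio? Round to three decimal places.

β_Quill = 0.539 × 24.86% / 23.37% = 0.5734
β_Jory = 0.737 × 30.40% / 23.37% = 0.9587
β_Arden = 0.910 × 54.94% / 23.37% = 2.1393
β_Varden = 0.425 × 52.15% / 23.37% = 0.9484
β_P = Σ w_i β_i = 0.18×0.5734 + 0.50×0.9587 + 0.14×2.1393 + 0.18×0.9484 = 1.0528

1.053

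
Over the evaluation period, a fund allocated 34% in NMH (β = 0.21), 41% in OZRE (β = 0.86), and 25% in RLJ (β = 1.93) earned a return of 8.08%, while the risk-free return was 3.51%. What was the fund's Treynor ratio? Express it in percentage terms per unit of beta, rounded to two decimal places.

β_P = 0.34×0.21 + 0.41×0.86 + 0.25×1.93 = 0.9065
Treynor = (R_P − R_f) / β_P = (8.08% − 3.51%) / 0.9065 = 4.57% / 0.9065 = 5.04%

5.04%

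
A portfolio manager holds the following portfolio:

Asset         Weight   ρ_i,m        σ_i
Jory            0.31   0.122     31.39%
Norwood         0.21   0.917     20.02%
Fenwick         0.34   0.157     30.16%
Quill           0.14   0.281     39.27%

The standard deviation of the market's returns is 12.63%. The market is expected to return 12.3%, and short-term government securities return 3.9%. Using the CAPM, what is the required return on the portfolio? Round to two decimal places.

β_Jory = 0.122 × 31.39% / 12.63% = 0.3032
β_Norwood = 0.917 × 20.02% / 12.63% = 1.4536
β_Fenwick = 0.157 × 30.16% / 12.63% = 0.3749
β_Quill = 0.281 × 39.27% / 12.63% = 0.8737
β_P = Σ w_i β_i = 0.31×0.3032 + 0.21×1.4536 + 0.34×0.3749 + 0.14×0.8737 = 0.6490
MRP = 12.3% − 3.9% = 8.40%
E(R_P) = R_f + β_P × MRP = 3.9% + 0.6490 × 8.4% = 9.35%

9.35%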